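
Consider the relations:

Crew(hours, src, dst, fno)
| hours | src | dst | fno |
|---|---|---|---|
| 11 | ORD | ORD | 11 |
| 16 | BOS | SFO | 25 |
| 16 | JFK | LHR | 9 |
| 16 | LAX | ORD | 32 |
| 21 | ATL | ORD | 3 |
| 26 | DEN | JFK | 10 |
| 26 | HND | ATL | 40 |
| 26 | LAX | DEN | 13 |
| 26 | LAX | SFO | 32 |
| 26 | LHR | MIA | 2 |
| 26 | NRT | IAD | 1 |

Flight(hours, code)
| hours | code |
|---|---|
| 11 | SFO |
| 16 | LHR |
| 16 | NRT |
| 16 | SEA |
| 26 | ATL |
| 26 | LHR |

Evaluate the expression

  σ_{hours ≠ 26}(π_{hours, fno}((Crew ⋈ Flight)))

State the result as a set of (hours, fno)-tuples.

{(11, 11), (16, 25), (16, 32), (16, 9)}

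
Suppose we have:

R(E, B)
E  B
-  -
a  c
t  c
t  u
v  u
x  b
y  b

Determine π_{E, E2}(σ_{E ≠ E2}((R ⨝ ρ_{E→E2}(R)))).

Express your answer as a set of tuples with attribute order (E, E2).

{(a, t), (t, a), (t, v), (v, t), (x, y), (y, x)}

ρ[E→E2]: schema becomes (E2, B); tuples unchanged.
Natural join on B: {(a, c, a), (a, c, t), (t, c, a), (t, c, t), (t, u, t), (t, u, v), (v, u, t), (v, u, v), (x, b, x), (x, b, y), (y, b, x), (y, b, y)}
Selection E ≠ E2: {(a, c, t), (t, c, a), (t, u, v), (v, u, t), (x, b, y), (y, b, x)}
π_{E, E2} gives {(a, t), (t, a), (t, v), (v, t), (x, y), (y, x)}.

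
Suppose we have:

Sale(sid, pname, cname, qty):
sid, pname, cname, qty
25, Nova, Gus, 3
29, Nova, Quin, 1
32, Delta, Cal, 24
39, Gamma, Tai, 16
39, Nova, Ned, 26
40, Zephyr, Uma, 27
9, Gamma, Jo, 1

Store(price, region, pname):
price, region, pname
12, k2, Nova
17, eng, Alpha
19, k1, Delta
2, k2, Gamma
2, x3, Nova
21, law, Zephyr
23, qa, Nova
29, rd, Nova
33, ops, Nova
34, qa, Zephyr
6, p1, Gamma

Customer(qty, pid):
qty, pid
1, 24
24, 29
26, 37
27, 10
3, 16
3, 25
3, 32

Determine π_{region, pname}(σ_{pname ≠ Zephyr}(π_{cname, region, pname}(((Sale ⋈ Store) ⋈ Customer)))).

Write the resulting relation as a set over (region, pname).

{(k1, Delta), (k2, Gamma), (k2, Nova), (ops, Nova), (p1, Gamma), (qa, Nova), (rd, Nova), (x3, Nova)}

Joining Sale and Store on pname yields {(25, Nova, Gus, 3, 12, k2), (25, Nova, Gus, 3, 2, x3), (25, Nova, Gus, 3, 23, qa), (25, Nova, Gus, 3, 29, rd), (25, Nova, Gus, 3, 33, ops), (29, Nova, Quin, 1, 12, k2), (29, Nova, Quin, 1, 2, x3), (29, Nova, Quin, 1, 23, qa), (29, Nova, Quin, 1, 29, rd), (29, Nova, Quin, 1, 33, ops), (32, Delta, Cal, 24, 19, k1), (39, Gamma, Tai, 16, 2, k2), (39, Gamma, Tai, 16, 6, p1), (39, Nova, Ned, 26, 12, k2), (39, Nova, Ned, 26, 2, x3), (39, Nova, Ned, 26, 23, qa), (39, Nova, Ned, 26, 29, rd), (39, Nova, Ned, 26, 33, ops), (40, Zephyr, Uma, 27, 21, law), (40, Zephyr, Uma, 27, 34, qa), (9, Gamma, Jo, 1, 2, k2), (9, Gamma, Jo, 1, 6, p1)}.
Joining (Sale ⋈ Store) and Customer on qty yields {(25, Nova, Gus, 3, 12, k2, 16), (25, Nova, Gus, 3, 12, k2, 25), (25, Nova, Gus, 3, 12, k2, 32), (25, Nova, Gus, 3, 2, x3, 16), (25, Nova, Gus, 3, 2, x3, 25), (25, Nova, Gus, 3, 2, x3, 32), (25, Nova, Gus, 3, 23, qa, 16), (25, Nova, Gus, 3, 23, qa, 25), (25, Nova, Gus, 3, 23, qa, 32), (25, Nova, Gus, 3, 29, rd, 16), (25, Nova, Gus, 3, 29, rd, 25), (25, Nova, Gus, 3, 29, rd, 32), (25, Nova, Gus, 3, 33, ops, 16), (25, Nova, Gus, 3, 33, ops, 25), (25, Nova, Gus, 3, 33, ops, 32), (29, Nova, Quin, 1, 12, k2, 24), (29, Nova, Quin, 1, 2, x3, 24), (29, Nova, Quin, 1, 23, qa, 24), (29, Nova, Quin, 1, 29, rd, 24), (29, Nova, Quin, 1, 33, ops, 24), (32, Delta, Cal, 24, 19, k1, 29), (39, Nova, Ned, 26, 12, k2, 37), (39, Nova, Ned, 26, 2, x3, 37), (39, Nova, Ned, 26, 23, qa, 37), (39, Nova, Ned, 26, 29, rd, 37), (39, Nova, Ned, 26, 33, ops, 37), (40, Zephyr, Uma, 27, 21, law, 10), (40, Zephyr, Uma, 27, 34, qa, 10), (9, Gamma, Jo, 1, 2, k2, 24), (9, Gamma, Jo, 1, 6, p1, 24)}.
π[cname, region, pname]: project onto (cname, region, pname) (10 duplicate(s) eliminated) → {(Cal, k1, Delta), (Gus, k2, Nova), (Gus, ops, Nova), (Gus, qa, Nova), (Gus, rd, Nova), (Gus, x3, Nova), (Jo, k2, Gamma), (Jo, p1, Gamma), (Ned, k2, Nova), (Ned, ops, Nova), (Ned, qa, Nova), (Ned, rd, Nova), (Ned, x3, Nova), (Quin, k2, Nova), (Quin, ops, Nova), (Quin, qa, Nova), (Quin, rd, Nova), (Quin, x3, Nova), (Uma, law, Zephyr), (Uma, qa, Zephyr)}
σ[pname ≠ Zephyr]: keep tuples satisfying pname ≠ Zephyr → {(Cal, k1, Delta), (Gus, k2, Nova), (Gus, ops, Nova), (Gus, qa, Nova), (Gus, rd, Nova), (Gus, x3, Nova), (Jo, k2, Gamma), (Jo, p1, Gamma), (Ned, k2, Nova), (Ned, ops, Nova), (Ned, qa, Nova), (Ned, rd, Nova), (Ned, x3, Nova), (Quin, k2, Nova), (Quin, ops, Nova), (Quin, qa, Nova), (Quin, rd, Nova), (Quin, x3, Nova)}
π[region, pname]: project onto (region, pname) (10 duplicate(s) eliminated) → {(k1, Delta), (k2, Gamma), (k2, Nova), (ops, Nova), (p1, Gamma), (qa, Nova), (rd, Nova), (x3, Nova)}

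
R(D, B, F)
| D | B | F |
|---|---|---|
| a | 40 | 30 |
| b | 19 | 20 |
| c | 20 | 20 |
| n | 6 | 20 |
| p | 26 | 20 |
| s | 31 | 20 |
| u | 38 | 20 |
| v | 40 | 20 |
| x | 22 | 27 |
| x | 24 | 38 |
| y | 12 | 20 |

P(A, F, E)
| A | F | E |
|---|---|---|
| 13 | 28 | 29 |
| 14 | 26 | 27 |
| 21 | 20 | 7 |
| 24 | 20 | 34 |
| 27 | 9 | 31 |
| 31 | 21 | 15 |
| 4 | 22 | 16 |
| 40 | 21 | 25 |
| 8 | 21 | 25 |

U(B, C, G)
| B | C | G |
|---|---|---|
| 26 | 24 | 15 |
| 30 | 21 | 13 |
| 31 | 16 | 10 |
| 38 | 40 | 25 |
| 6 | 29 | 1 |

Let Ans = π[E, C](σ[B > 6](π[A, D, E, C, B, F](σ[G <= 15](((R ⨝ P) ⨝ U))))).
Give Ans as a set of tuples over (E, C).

{(34, 16), (34, 24), (7, 16), (7, 24)}

Joining R and P on F yields {(b, 19, 20, 21, 7), (b, 19, 20, 24, 34), (c, 20, 20, 21, 7), (c, 20, 20, 24, 34), (n, 6, 20, 21, 7), (n, 6, 20, 24, 34), (p, 26, 20, 21, 7), (p, 26, 20, 24, 34), (s, 31, 20, 21, 7), (s, 31, 20, 24, 34), (u, 38, 20, 21, 7), (u, 38, 20, 24, 34), (v, 40, 20, 21, 7), (v, 40, 20, 24, 34), (y, 12, 20, 21, 7), (y, 12, 20, 24, 34)}.
Joining (R ⨝ P) and U on B yields {(n, 6, 20, 21, 7, 29, 1), (n, 6, 20, 24, 34, 29, 1), (p, 26, 20, 21, 7, 24, 15), (p, 26, 20, 24, 34, 24, 15), (s, 31, 20, 21, 7, 16, 10), (s, 31, 20, 24, 34, 16, 10), (u, 38, 20, 21, 7, 40, 25), (u, 38, 20, 24, 34, 40, 25)}.
Filtering on G <= 15 leaves {(n, 6, 20, 21, 7, 29, 1), (n, 6, 20, 24, 34, 29, 1), (p, 26, 20, 21, 7, 24, 15), (p, 26, 20, 24, 34, 24, 15), (s, 31, 20, 21, 7, 16, 10), (s, 31, 20, 24, 34, 16, 10)}.
π[A, D, E, C, B, F]: project onto (A, D, E, C, B, F) → {(21, n, 7, 29, 6, 20), (21, p, 7, 24, 26, 20), (21, s, 7, 16, 31, 20), (24, n, 34, 29, 6, 20), (24, p, 34, 24, 26, 20), (24, s, 34, 16, 31, 20)}
Filtering on B > 6 leaves {(21, p, 7, 24, 26, 20), (21, s, 7, 16, 31, 20), (24, p, 34, 24, 26, 20), (24, s, 34, 16, 31, 20)}.
π[E, C]: project onto (E, C) → {(34, 16), (34, 24), (7, 16), (7, 24)}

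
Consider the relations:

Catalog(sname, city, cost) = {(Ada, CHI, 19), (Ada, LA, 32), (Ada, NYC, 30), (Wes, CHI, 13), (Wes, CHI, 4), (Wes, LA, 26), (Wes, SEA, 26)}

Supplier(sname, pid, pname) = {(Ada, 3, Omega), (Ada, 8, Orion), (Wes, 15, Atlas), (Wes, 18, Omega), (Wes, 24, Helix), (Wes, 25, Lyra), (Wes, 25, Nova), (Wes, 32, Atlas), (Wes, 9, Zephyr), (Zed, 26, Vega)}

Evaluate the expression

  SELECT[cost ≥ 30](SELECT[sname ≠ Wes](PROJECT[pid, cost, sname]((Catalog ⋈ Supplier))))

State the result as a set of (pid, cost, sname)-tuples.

{(3, 30, Ada), (3, 32, Ada), (8, 30, Ada), (8, 32, Ada)}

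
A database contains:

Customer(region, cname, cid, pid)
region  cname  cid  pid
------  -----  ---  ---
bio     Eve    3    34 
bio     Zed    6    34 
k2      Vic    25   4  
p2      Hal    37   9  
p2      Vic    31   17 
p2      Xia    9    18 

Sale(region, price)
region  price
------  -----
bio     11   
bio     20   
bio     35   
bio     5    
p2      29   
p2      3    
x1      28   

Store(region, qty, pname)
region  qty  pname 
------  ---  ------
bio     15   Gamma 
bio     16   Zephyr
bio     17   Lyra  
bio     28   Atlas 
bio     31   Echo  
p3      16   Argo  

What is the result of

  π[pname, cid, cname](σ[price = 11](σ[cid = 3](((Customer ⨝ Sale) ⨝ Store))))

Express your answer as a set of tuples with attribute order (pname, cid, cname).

{(Atlas, 3, Eve), (Echo, 3, Eve), (Gamma, 3, Eve), (Lyra, 3, Eve), (Zephyr, 3, Eve)}

Natural join on region: {(bio, Eve, 3, 34, 11), (bio, Eve, 3, 34, 20), (bio, Eve, 3, 34, 35), (bio, Eve, 3, 34, 5), (bio, Zed, 6, 34, 11), (bio, Zed, 6, 34, 20), (bio, Zed, 6, 34, 35), (bio, Zed, 6, 34, 5), (p2, Hal, 37, 9, 29), (p2, Hal, 37, 9, 3), (p2, Vic, 31, 17, 29), (p2, Vic, 31, 17, 3), (p2, Xia, 9, 18, 29), (p2, Xia, 9, 18, 3)}
Natural join on region: {(bio, Eve, 3, 34, 11, 15, Gamma), (bio, Eve, 3, 34, 11, 16, Zephyr), (bio, Eve, 3, 34, 11, 17, Lyra), (bio, Eve, 3, 34, 11, 28, Atlas), (bio, Eve, 3, 34, 11, 31, Echo), (bio, Eve, 3, 34, 20, 15, Gamma), (bio, Eve, 3, 34, 20, 16, Zephyr), (bio, Eve, 3, 34, 20, 17, Lyra), (bio, Eve, 3, 34, 20, 28, Atlas), (bio, Eve, 3, 34, 20, 31, Echo), (bio, Eve, 3, 34, 35, 15, Gamma), (bio, Eve, 3, 34, 35, 16, Zephyr), (bio, Eve, 3, 34, 35, 17, Lyra), (bio, Eve, 3, 34, 35, 28, Atlas), (bio, Eve, 3, 34, 35, 31, Echo), (bio, Eve, 3, 34, 5, 15, Gamma), (bio, Eve, 3, 34, 5, 16, Zephyr), (bio, Eve, 3, 34, 5, 17, Lyra), (bio, Eve, 3, 34, 5, 28, Atlas), (bio, Eve, 3, 34, 5, 31, Echo), (bio, Zed, 6, 34, 11, 15, Gamma), (bio, Zed, 6, 34, 11, 16, Zephyr), (bio, Zed, 6, 34, 11, 17, Lyra), (bio, Zed, 6, 34, 11, 28, Atlas), (bio, Zed, 6, 34, 11, 31, Echo), (bio, Zed, 6, 34, 20, 15, Gamma), (bio, Zed, 6, 34, 20, 16, Zephyr), (bio, Zed, 6, 34, 20, 17, Lyra), (bio, Zed, 6, 34, 20, 28, Atlas), (bio, Zed, 6, 34, 20, 31, Echo), (bio, Zed, 6, 34, 35, 15, Gamma), (bio, Zed, 6, 34, 35, 16, Zephyr), (bio, Zed, 6, 34, 35, 17, Lyra), (bio, Zed, 6, 34, 35, 28, Atlas), (bio, Zed, 6, 34, 35, 31, Echo), (bio, Zed, 6, 34, 5, 15, Gamma), (bio, Zed, 6, 34, 5, 16, Zephyr), (bio, Zed, 6, 34, 5, 17, Lyra), (bio, Zed, 6, 34, 5, 28, Atlas), (bio, Zed, 6, 34, 5, 31, Echo)}
Filtering on cid = 3 leaves {(bio, Eve, 3, 34, 11, 15, Gamma), (bio, Eve, 3, 34, 11, 16, Zephyr), (bio, Eve, 3, 34, 11, 17, Lyra), (bio, Eve, 3, 34, 11, 28, Atlas), (bio, Eve, 3, 34, 11, 31, Echo), (bio, Eve, 3, 34, 20, 15, Gamma), (bio, Eve, 3, 34, 20, 16, Zephyr), (bio, Eve, 3, 34, 20, 17, Lyra), (bio, Eve, 3, 34, 20, 28, Atlas), (bio, Eve, 3, 34, 20, 31, Echo), (bio, Eve, 3, 34, 35, 15, Gamma), (bio, Eve, 3, 34, 35, 16, Zephyr), (bio, Eve, 3, 34, 35, 17, Lyra), (bio, Eve, 3, 34, 35, 28, Atlas), (bio, Eve, 3, 34, 35, 31, Echo), (bio, Eve, 3, 34, 5, 15, Gamma), (bio, Eve, 3, 34, 5, 16, Zephyr), (bio, Eve, 3, 34, 5, 17, Lyra), (bio, Eve, 3, 34, 5, 28, Atlas), (bio, Eve, 3, 34, 5, 31, Echo)}.
Filtering on price = 11 leaves {(bio, Eve, 3, 34, 11, 15, Gamma), (bio, Eve, 3, 34, 11, 16, Zephyr), (bio, Eve, 3, 34, 11, 17, Lyra), (bio, Eve, 3, 34, 11, 28, Atlas), (bio, Eve, 3, 34, 11, 31, Echo)}.
π_{pname, cid, cname} gives {(Atlas, 3, Eve), (Echo, 3, Eve), (Gamma, 3, Eve), (Lyra, 3, Eve), (Zephyr, 3, Eve)}.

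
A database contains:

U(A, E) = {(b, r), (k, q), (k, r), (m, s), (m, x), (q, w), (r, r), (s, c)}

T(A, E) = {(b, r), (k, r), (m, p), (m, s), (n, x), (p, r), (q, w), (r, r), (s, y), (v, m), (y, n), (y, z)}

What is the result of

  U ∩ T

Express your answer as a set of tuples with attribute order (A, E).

{(b, r), (k, r), (m, s), (q, w), (r, r)}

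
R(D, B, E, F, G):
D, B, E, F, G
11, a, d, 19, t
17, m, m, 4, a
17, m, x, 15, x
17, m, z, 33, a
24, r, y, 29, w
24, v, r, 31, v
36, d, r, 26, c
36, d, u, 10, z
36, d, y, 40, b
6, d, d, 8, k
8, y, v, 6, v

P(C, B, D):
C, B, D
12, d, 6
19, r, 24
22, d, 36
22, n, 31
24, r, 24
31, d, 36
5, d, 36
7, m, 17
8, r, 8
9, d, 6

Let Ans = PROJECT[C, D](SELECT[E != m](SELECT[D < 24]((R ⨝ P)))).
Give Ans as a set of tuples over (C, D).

{(12, 6), (7, 17), (9, 6)}

R ⋈ P (natural join on D, B): {(17, m, m, 4, a, 7), (17, m, x, 15, x, 7), (17, m, z, 33, a, 7), (24, r, y, 29, w, 19), (24, r, y, 29, w, 24), (36, d, r, 26, c, 22), (36, d, r, 26, c, 31), (36, d, r, 26, c, 5), (36, d, u, 10, z, 22), (36, d, u, 10, z, 31), (36, d, u, 10, z, 5), (36, d, y, 40, b, 22), (36, d, y, 40, b, 31), (36, d, y, 40, b, 5), (6, d, d, 8, k, 12), (6, d, d, 8, k, 9)}
Apply σ_{D < 24}; surviving tuples: {(17, m, m, 4, a, 7), (17, m, x, 15, x, 7), (17, m, z, 33, a, 7), (6, d, d, 8, k, 12), (6, d, d, 8, k, 9)}
Apply σ_{E != m}; surviving tuples: {(17, m, x, 15, x, 7), (17, m, z, 33, a, 7), (6, d, d, 8, k, 12), (6, d, d, 8, k, 9)}
Projecting to C, D (1 duplicate(s) eliminated): {(12, 6), (7, 17), (9, 6)}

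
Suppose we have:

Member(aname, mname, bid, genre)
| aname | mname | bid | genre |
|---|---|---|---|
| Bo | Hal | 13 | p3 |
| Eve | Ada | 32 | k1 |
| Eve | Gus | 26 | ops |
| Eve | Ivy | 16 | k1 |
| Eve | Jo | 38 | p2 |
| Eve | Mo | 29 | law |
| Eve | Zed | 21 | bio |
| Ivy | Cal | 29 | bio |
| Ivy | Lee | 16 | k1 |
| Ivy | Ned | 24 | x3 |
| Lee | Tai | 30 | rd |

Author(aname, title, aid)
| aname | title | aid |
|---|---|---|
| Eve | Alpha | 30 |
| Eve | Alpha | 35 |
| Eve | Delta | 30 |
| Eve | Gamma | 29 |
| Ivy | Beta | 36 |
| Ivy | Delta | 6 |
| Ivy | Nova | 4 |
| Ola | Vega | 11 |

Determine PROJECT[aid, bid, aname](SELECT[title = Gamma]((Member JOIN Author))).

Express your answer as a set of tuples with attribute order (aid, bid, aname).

Member ⋈ Author (natural join on aname): {(Eve, Ada, 32, k1, Alpha, 30), (Eve, Ada, 32, k1, Alpha, 35), (Eve, Ada, 32, k1, Delta, 30), (Eve, Ada, 32, k1, Gamma, 29), (Eve, Gus, 26, ops, Alpha, 30), (Eve, Gus, 26, ops, Alpha, 35), (Eve, Gus, 26, ops, Delta, 30), (Eve, Gus, 26, ops, Gamma, 29), (Eve, Ivy, 16, k1, Alpha, 30), (Eve, Ivy, 16, k1, Alpha, 35), (Eve, Ivy, 16, k1, Delta, 30), (Eve, Ivy, 16, k1, Gamma, 29), (Eve, Jo, 38, p2, Alpha, 30), (Eve, Jo, 38, p2, Alpha, 35), (Eve, Jo, 38, p2, Delta, 30), (Eve, Jo, 38, p2, Gamma, 29), (Eve, Mo, 29, law, Alpha, 30), (Eve, Mo, 29, law, Alpha, 35), (Eve, Mo, 29, law, Delta, 30), (Eve, Mo, 29, law, Gamma, 29), (Eve, Zed, 21, bio, Alpha, 30), (Eve, Zed, 21, bio, Alpha, 35), (Eve, Zed, 21, bio, Delta, 30), (Eve, Zed, 21, bio, Gamma, 29), (Ivy, Cal, 29, bio, Beta, 36), (Ivy, Cal, 29, bio, Delta, 6), (Ivy, Cal, 29, bio, Nova, 4), (Ivy, Lee, 16, k1, Beta, 36), (Ivy, Lee, 16, k1, Delta, 6), (Ivy, Lee, 16, k1, Nova, 4), (Ivy, Ned, 24, x3, Beta, 36), (Ivy, Ned, 24, x3, Delta, 6), (Ivy, Ned, 24, x3, Nova, 4)}
σ[title = Gamma]: keep tuples satisfying title = Gamma → {(Eve, Ada, 32, k1, Gamma, 29), (Eve, Gus, 26, ops, Gamma, 29), (Eve, Ivy, 16, k1, Gamma, 29), (Eve, Jo, 38, p2, Gamma, 29), (Eve, Mo, 29, law, Gamma, 29), (Eve, Zed, 21, bio, Gamma, 29)}
π_{aid, bid, aname} gives {(29, 16, Eve), (29, 21, Eve), (29, 26, Eve), (29, 29, Eve), (29, 32, Eve), (29, 38, Eve)}.

{(29, 16, Eve), (29, 21, Eve), (29, 26, Eve), (29, 29, Eve), (29, 32, Eve), (29, 38, Eve)}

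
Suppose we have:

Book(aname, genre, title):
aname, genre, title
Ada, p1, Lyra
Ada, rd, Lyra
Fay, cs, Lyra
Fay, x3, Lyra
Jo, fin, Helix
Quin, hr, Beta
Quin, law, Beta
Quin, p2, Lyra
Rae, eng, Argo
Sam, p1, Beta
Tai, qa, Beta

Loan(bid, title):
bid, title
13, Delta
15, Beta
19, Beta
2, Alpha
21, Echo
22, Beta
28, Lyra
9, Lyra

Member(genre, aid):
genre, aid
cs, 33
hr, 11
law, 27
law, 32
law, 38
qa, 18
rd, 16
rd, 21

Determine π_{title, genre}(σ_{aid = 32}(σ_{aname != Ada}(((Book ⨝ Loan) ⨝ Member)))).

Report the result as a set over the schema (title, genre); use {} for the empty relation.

{(Beta, law)}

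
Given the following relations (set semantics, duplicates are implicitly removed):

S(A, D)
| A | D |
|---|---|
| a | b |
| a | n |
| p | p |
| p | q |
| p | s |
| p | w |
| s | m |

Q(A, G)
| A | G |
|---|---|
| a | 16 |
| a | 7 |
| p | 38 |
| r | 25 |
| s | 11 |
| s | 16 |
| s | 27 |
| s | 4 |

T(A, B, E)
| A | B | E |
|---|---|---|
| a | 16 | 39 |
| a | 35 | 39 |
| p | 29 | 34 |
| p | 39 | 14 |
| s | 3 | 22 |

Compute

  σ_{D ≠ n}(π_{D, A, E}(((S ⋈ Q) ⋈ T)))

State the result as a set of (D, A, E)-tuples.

{(b, a, 39), (m, s, 22), (p, p, 14), (p, p, 34), (q, p, 14), (q, p, 34), (s, p, 14), (s, p, 34), (w, p, 14), (w, p, 34)}

Natural join on A: {(a, b, 16), (a, b, 7), (a, n, 16), (a, n, 7), (p, p, 38), (p, q, 38), (p, s, 38), (p, w, 38), (s, m, 11), (s, m, 16), (s, m, 27), (s, m, 4)}
Natural join on A: {(a, b, 16, 16, 39), (a, b, 16, 35, 39), (a, b, 7, 16, 39), (a, b, 7, 35, 39), (a, n, 16, 16, 39), (a, n, 16, 35, 39), (a, n, 7, 16, 39), (a, n, 7, 35, 39), (p, p, 38, 29, 34), (p, p, 38, 39, 14), (p, q, 38, 29, 34), (p, q, 38, 39, 14), (p, s, 38, 29, 34), (p, s, 38, 39, 14), (p, w, 38, 29, 34), (p, w, 38, 39, 14), (s, m, 11, 3, 22), (s, m, 16, 3, 22), (s, m, 27, 3, 22), (s, m, 4, 3, 22)}
Keep only column(s) D, A, E (9 duplicate(s) eliminated): {(b, a, 39), (m, s, 22), (n, a, 39), (p, p, 14), (p, p, 34), (q, p, 14), (q, p, 34), (s, p, 14), (s, p, 34), (w, p, 14), (w, p, 34)}
σ[D ≠ n]: keep tuples satisfying D ≠ n → {(b, a, 39), (m, s, 22), (p, p, 14), (p, p, 34), (q, p, 14), (q, p, 34), (s, p, 14), (s, p, 34), (w, p, 14), (w, p, 34)}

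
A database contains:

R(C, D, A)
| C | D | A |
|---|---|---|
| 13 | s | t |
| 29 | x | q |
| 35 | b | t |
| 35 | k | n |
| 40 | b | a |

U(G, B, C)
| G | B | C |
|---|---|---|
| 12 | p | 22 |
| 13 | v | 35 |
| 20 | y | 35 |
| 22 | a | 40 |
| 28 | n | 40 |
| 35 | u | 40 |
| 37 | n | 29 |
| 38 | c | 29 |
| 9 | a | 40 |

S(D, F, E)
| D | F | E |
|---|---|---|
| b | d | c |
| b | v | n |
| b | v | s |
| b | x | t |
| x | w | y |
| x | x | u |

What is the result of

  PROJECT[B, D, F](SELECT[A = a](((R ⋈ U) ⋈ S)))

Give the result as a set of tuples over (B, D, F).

{(a, b, d), (a, b, v), (a, b, x), (n, b, d), (n, b, v), (n, b, x), (u, b, d), (u, b, v), (u, b, x)}

Natural join on C: {(29, x, q, 37, n), (29, x, q, 38, c), (35, b, t, 13, v), (35, b, t, 20, y), (35, k, n, 13, v), (35, k, n, 20, y), (40, b, a, 22, a), (40, b, a, 28, n), (40, b, a, 35, u), (40, b, a, 9, a)}
Natural join on D: {(29, x, q, 37, n, w, y), (29, x, q, 37, n, x, u), (29, x, q, 38, c, w, y), (29, x, q, 38, c, x, u), (35, b, t, 13, v, d, c), (35, b, t, 13, v, v, n), (35, b, t, 13, v, v, s), (35, b, t, 13, v, x, t), (35, b, t, 20, y, d, c), (35, b, t, 20, y, v, n), (35, b, t, 20, y, v, s), (35, b, t, 20, y, x, t), (40, b, a, 22, a, d, c), (40, b, a, 22, a, v, n), (40, b, a, 22, a, v, s), (40, b, a, 22, a, x, t), (40, b, a, 28, n, d, c), (40, b, a, 28, n, v, n), (40, b, a, 28, n, v, s), (40, b, a, 28, n, x, t), (40, b, a, 35, u, d, c), (40, b, a, 35, u, v, n), (40, b, a, 35, u, v, s), (40, b, a, 35, u, x, t), (40, b, a, 9, a, d, c), (40, b, a, 9, a, v, n), (40, b, a, 9, a, v, s), (40, b, a, 9, a, x, t)}
Selection A = a: {(40, b, a, 22, a, d, c), (40, b, a, 22, a, v, n), (40, b, a, 22, a, v, s), (40, b, a, 22, a, x, t), (40, b, a, 28, n, d, c), (40, b, a, 28, n, v, n), (40, b, a, 28, n, v, s), (40, b, a, 28, n, x, t), (40, b, a, 35, u, d, c), (40, b, a, 35, u, v, n), (40, b, a, 35, u, v, s), (40, b, a, 35, u, x, t), (40, b, a, 9, a, d, c), (40, b, a, 9, a, v, n), (40, b, a, 9, a, v, s), (40, b, a, 9, a, x, t)}
π[B, D, F]: project onto (B, D, F) (7 duplicate(s) eliminated) → {(a, b, d), (a, b, v), (a, b, x), (n, b, d), (n, b, v), (n, b, x), (u, b, d), (u, b, v), (u, b, x)}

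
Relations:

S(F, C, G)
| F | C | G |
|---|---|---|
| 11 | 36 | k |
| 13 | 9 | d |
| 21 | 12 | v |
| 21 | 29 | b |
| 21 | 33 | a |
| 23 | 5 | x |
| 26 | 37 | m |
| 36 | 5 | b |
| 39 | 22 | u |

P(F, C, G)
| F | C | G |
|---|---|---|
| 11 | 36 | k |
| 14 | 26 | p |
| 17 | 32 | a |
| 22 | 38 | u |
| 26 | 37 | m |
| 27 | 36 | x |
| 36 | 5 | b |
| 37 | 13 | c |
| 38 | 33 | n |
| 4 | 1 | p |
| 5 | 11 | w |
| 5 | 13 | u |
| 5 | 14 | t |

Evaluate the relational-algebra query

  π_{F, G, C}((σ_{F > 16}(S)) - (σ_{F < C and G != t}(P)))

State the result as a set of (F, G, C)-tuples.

{(21, a, 33), (21, b, 29), (21, v, 12), (23, x, 5), (36, b, 5), (39, u, 22)}

Filtering on F > 16 leaves {(21, 12, v), (21, 29, b), (21, 33, a), (23, 5, x), (26, 37, m), (36, 5, b), (39, 22, u)}.
Filtering on F < C and G != t leaves {(11, 36, k), (14, 26, p), (17, 32, a), (22, 38, u), (26, 37, m), (27, 36, x), (5, 11, w), (5, 13, u)}.
Taking the difference: {(21, 12, v), (21, 29, b), (21, 33, a), (23, 5, x), (36, 5, b), (39, 22, u)}
Keep only column(s) F, G, C: {(21, a, 33), (21, b, 29), (21, v, 12), (23, x, 5), (36, b, 5), (39, u, 22)}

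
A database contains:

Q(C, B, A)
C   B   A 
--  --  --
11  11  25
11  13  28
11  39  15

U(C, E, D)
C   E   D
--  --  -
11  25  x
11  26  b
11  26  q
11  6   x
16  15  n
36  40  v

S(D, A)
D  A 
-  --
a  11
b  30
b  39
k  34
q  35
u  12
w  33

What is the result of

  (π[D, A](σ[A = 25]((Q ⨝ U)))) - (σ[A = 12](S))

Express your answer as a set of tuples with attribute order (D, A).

Q ⋈ U (natural join on C): {(11, 11, 25, 25, x), (11, 11, 25, 26, b), (11, 11, 25, 26, q), (11, 11, 25, 6, x), (11, 13, 28, 25, x), (11, 13, 28, 26, b), (11, 13, 28, 26, q), (11, 13, 28, 6, x), (11, 39, 15, 25, x), (11, 39, 15, 26, b), (11, 39, 15, 26, q), (11, 39, 15, 6, x)}
Selection A = 25: {(11, 11, 25, 25, x), (11, 11, 25, 26, b), (11, 11, 25, 26, q), (11, 11, 25, 6, x)}
Keep only column(s) D, A (1 duplicate(s) eliminated): {(b, 25), (q, 25), (x, 25)}
Selection A = 12: {(u, 12)}
Taking the difference: {(b, 25), (q, 25), (x, 25)}

{(b, 25), (q, 25), (x, 25)}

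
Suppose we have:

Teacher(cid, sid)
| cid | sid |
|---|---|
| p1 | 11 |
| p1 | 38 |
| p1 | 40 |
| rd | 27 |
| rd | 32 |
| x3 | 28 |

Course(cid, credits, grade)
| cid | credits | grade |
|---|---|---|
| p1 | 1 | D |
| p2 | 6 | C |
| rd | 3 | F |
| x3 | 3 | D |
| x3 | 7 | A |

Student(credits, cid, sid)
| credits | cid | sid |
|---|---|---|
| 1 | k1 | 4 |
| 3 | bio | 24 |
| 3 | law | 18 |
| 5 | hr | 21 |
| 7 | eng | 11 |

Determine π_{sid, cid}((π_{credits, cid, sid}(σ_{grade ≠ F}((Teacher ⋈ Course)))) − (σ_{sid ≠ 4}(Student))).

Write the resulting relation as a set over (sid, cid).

{(11, p1), (28, x3), (38, p1), (40, p1)}

Joining Teacher and Course on cid yields {(p1, 11, 1, D), (p1, 38, 1, D), (p1, 40, 1, D), (rd, 27, 3, F), (rd, 32, 3, F), (x3, 28, 3, D), (x3, 28, 7, A)}.
Apply σ_{grade ≠ F}; surviving tuples: {(p1, 11, 1, D), (p1, 38, 1, D), (p1, 40, 1, D), (x3, 28, 3, D), (x3, 28, 7, A)}
π_{credits, cid, sid} gives {(1, p1, 11), (1, p1, 38), (1, p1, 40), (3, x3, 28), (7, x3, 28)}.
Apply σ_{sid ≠ 4}; surviving tuples: {(3, bio, 24), (3, law, 18), (5, hr, 21), (7, eng, 11)}
Set difference of the two operands is {(1, p1, 11), (1, p1, 38), (1, p1, 40), (3, x3, 28), (7, x3, 28)}.
π_{sid, cid} gives {(11, p1), (28, x3), (38, p1), (40, p1)} (1 duplicate(s) eliminated).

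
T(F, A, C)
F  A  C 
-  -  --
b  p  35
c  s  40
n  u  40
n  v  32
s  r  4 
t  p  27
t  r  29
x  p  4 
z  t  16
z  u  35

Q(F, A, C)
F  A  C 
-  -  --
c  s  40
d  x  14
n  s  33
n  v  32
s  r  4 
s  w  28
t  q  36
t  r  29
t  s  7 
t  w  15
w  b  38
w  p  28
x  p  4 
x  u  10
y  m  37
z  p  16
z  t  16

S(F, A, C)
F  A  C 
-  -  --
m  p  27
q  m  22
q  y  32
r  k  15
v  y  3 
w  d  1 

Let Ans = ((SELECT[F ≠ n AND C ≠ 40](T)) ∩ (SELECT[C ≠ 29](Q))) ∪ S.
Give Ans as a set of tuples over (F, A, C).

{(m, p, 27), (q, m, 22), (q, y, 32), (r, k, 15), (s, r, 4), (v, y, 3), (w, d, 1), (x, p, 4), (z, t, 16)}

Filtering on F ≠ n AND C ≠ 40 leaves {(b, p, 35), (s, r, 4), (t, p, 27), (t, r, 29), (x, p, 4), (z, t, 16), (z, u, 35)}.
Filtering on C ≠ 29 leaves {(c, s, 40), (d, x, 14), (n, s, 33), (n, v, 32), (s, r, 4), (s, w, 28), (t, q, 36), (t, s, 7), (t, w, 15), (w, b, 38), (w, p, 28), (x, p, 4), (x, u, 10), (y, m, 37), (z, p, 16), (z, t, 16)}.
Intersection: {(b, p, 35), (s, r, 4), (t, p, 27), (t, r, 29), (x, p, 4), (z, t, 16), (z, u, 35)} with {(c, s, 40), (d, x, 14), (n, s, 33), (n, v, 32), (s, r, 4), (s, w, 28), (t, q, 36), (t, s, 7), (t, w, 15), (w, b, 38), (w, p, 28), (x, p, 4), (x, u, 10), (y, m, 37), (z, p, 16), (z, t, 16)} → {(s, r, 4), (x, p, 4), (z, t, 16)}
Union: {(s, r, 4), (x, p, 4), (z, t, 16)} with {(m, p, 27), (q, m, 22), (q, y, 32), (r, k, 15), (v, y, 3), (w, d, 1)} → {(m, p, 27), (q, m, 22), (q, y, 32), (r, k, 15), (s, r, 4), (v, y, 3), (w, d, 1), (x, p, 4), (z, t, 16)}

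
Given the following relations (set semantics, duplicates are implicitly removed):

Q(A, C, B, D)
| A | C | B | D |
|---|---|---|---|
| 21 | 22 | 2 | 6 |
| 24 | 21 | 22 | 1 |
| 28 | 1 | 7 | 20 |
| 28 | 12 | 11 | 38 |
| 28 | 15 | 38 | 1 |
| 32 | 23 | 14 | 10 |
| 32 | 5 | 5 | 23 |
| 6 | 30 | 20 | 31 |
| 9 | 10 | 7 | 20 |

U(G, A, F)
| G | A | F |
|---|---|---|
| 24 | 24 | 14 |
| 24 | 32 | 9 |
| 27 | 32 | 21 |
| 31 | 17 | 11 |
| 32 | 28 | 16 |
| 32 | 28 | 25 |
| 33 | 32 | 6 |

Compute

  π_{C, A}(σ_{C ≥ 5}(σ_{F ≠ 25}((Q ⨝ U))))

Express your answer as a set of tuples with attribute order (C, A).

Q ⋈ U (natural join on A): {(24, 21, 22, 1, 24, 14), (28, 1, 7, 20, 32, 16), (28, 1, 7, 20, 32, 25), (28, 12, 11, 38, 32, 16), (28, 12, 11, 38, 32, 25), (28, 15, 38, 1, 32, 16), (28, 15, 38, 1, 32, 25), (32, 23, 14, 10, 24, 9), (32, 23, 14, 10, 27, 21), (32, 23, 14, 10, 33, 6), (32, 5, 5, 23, 24, 9), (32, 5, 5, 23, 27, 21), (32, 5, 5, 23, 33, 6)}
σ[F ≠ 25]: keep tuples satisfying F ≠ 25 → {(24, 21, 22, 1, 24, 14), (28, 1, 7, 20, 32, 16), (28, 12, 11, 38, 32, 16), (28, 15, 38, 1, 32, 16), (32, 23, 14, 10, 24, 9), (32, 23, 14, 10, 27, 21), (32, 23, 14, 10, 33, 6), (32, 5, 5, 23, 24, 9), (32, 5, 5, 23, 27, 21), (32, 5, 5, 23, 33, 6)}
σ[C ≥ 5]: keep tuples satisfying C ≥ 5 → {(24, 21, 22, 1, 24, 14), (28, 12, 11, 38, 32, 16), (28, 15, 38, 1, 32, 16), (32, 23, 14, 10, 24, 9), (32, 23, 14, 10, 27, 21), (32, 23, 14, 10, 33, 6), (32, 5, 5, 23, 24, 9), (32, 5, 5, 23, 27, 21), (32, 5, 5, 23, 33, 6)}
π_{C, A} gives {(12, 28), (15, 28), (21, 24), (23, 32), (5, 32)} (4 duplicate(s) eliminated).

{(12, 28), (15, 28), (21, 24), (23, 32), (5, 32)}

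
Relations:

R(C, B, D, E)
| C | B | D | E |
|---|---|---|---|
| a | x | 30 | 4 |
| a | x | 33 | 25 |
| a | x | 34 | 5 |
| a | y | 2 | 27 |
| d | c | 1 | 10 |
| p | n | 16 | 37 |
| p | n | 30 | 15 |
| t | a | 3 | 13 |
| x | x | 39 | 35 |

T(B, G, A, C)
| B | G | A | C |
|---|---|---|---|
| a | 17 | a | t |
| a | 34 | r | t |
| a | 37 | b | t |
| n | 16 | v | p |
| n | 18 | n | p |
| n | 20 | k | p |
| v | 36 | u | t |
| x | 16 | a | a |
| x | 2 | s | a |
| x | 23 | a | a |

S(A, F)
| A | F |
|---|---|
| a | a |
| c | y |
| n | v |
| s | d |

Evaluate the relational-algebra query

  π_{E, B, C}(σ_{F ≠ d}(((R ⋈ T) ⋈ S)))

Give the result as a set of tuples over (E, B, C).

Joining R and T on C, B yields {(a, x, 30, 4, 16, a), (a, x, 30, 4, 2, s), (a, x, 30, 4, 23, a), (a, x, 33, 25, 16, a), (a, x, 33, 25, 2, s), (a, x, 33, 25, 23, a), (a, x, 34, 5, 16, a), (a, x, 34, 5, 2, s), (a, x, 34, 5, 23, a), (p, n, 16, 37, 16, v), (p, n, 16, 37, 18, n), (p, n, 16, 37, 20, k), (p, n, 30, 15, 16, v), (p, n, 30, 15, 18, n), (p, n, 30, 15, 20, k), (t, a, 3, 13, 17, a), (t, a, 3, 13, 34, r), (t, a, 3, 13, 37, b)}.
Joining (R ⋈ T) and S on A yields {(a, x, 30, 4, 16, a, a), (a, x, 30, 4, 2, s, d), (a, x, 30, 4, 23, a, a), (a, x, 33, 25, 16, a, a), (a, x, 33, 25, 2, s, d), (a, x, 33, 25, 23, a, a), (a, x, 34, 5, 16, a, a), (a, x, 34, 5, 2, s, d), (a, x, 34, 5, 23, a, a), (p, n, 16, 37, 18, n, v), (p, n, 30, 15, 18, n, v), (t, a, 3, 13, 17, a, a)}.
Filtering on F ≠ d leaves {(a, x, 30, 4, 16, a, a), (a, x, 30, 4, 23, a, a), (a, x, 33, 25, 16, a, a), (a, x, 33, 25, 23, a, a), (a, x, 34, 5, 16, a, a), (a, x, 34, 5, 23, a, a), (p, n, 16, 37, 18, n, v), (p, n, 30, 15, 18, n, v), (t, a, 3, 13, 17, a, a)}.
π_{E, B, C} gives {(13, a, t), (15, n, p), (25, x, a), (37, n, p), (4, x, a), (5, x, a)} (3 duplicate(s) eliminated).

{(13, a, t), (15, n, p), (25, x, a), (37, n, p), (4, x, a), (5, x, a)}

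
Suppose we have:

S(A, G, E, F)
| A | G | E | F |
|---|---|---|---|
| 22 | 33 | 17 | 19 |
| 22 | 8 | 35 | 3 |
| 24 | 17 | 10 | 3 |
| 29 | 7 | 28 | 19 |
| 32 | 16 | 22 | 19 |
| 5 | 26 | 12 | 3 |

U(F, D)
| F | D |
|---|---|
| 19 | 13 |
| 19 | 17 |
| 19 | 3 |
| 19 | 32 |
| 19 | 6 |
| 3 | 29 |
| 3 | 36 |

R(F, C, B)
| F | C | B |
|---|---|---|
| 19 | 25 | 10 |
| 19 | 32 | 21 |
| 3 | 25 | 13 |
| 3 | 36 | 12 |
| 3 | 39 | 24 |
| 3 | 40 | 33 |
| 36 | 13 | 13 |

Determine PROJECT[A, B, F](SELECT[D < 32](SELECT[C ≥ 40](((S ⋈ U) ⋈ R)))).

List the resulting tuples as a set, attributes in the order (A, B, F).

{(22, 33, 3), (24, 33, 3), (5, 33, 3)}

Natural join on F: {(22, 33, 17, 19, 13), (22, 33, 17, 19, 17), (22, 33, 17, 19, 3), (22, 33, 17, 19, 32), (22, 33, 17, 19, 6), (22, 8, 35, 3, 29), (22, 8, 35, 3, 36), (24, 17, 10, 3, 29), (24, 17, 10, 3, 36), (29, 7, 28, 19, 13), (29, 7, 28, 19, 17), (29, 7, 28, 19, 3), (29, 7, 28, 19, 32), (29, 7, 28, 19, 6), (32, 16, 22, 19, 13), (32, 16, 22, 19, 17), (32, 16, 22, 19, 3), (32, 16, 22, 19, 32), (32, 16, 22, 19, 6), (5, 26, 12, 3, 29), (5, 26, 12, 3, 36)}
Natural join on F: {(22, 33, 17, 19, 13, 25, 10), (22, 33, 17, 19, 13, 32, 21), (22, 33, 17, 19, 17, 25, 10), (22, 33, 17, 19, 17, 32, 21), (22, 33, 17, 19, 3, 25, 10), (22, 33, 17, 19, 3, 32, 21), (22, 33, 17, 19, 32, 25, 10), (22, 33, 17, 19, 32, 32, 21), (22, 33, 17, 19, 6, 25, 10), (22, 33, 17, 19, 6, 32, 21), (22, 8, 35, 3, 29, 25, 13), (22, 8, 35, 3, 29, 36, 12), (22, 8, 35, 3, 29, 39, 24), (22, 8, 35, 3, 29, 40, 33), (22, 8, 35, 3, 36, 25, 13), (22, 8, 35, 3, 36, 36, 12), (22, 8, 35, 3, 36, 39, 24), (22, 8, 35, 3, 36, 40, 33), (24, 17, 10, 3, 29, 25, 13), (24, 17, 10, 3, 29, 36, 12), (24, 17, 10, 3, 29, 39, 24), (24, 17, 10, 3, 29, 40, 33), (24, 17, 10, 3, 36, 25, 13), (24, 17, 10, 3, 36, 36, 12), (24, 17, 10, 3, 36, 39, 24), (24, 17, 10, 3, 36, 40, 33), (29, 7, 28, 19, 13, 25, 10), (29, 7, 28, 19, 13, 32, 21), (29, 7, 28, 19, 17, 25, 10), (29, 7, 28, 19, 17, 32, 21), (29, 7, 28, 19, 3, 25, 10), (29, 7, 28, 19, 3, 32, 21), (29, 7, 28, 19, 32, 25, 10), (29, 7, 28, 19, 32, 32, 21), (29, 7, 28, 19, 6, 25, 10), (29, 7, 28, 19, 6, 32, 21), (32, 16, 22, 19, 13, 25, 10), (32, 16, 22, 19, 13, 32, 21), (32, 16, 22, 19, 17, 25, 10), (32, 16, 22, 19, 17, 32, 21), (32, 16, 22, 19, 3, 25, 10), (32, 16, 22, 19, 3, 32, 21), (32, 16, 22, 19, 32, 25, 10), (32, 16, 22, 19, 32, 32, 21), (32, 16, 22, 19, 6, 25, 10), (32, 16, 22, 19, 6, 32, 21), (5, 26, 12, 3, 29, 25, 13), (5, 26, 12, 3, 29, 36, 12), (5, 26, 12, 3, 29, 39, 24), (5, 26, 12, 3, 29, 40, 33), (5, 26, 12, 3, 36, 25, 13), (5, 26, 12, 3, 36, 36, 12), (5, 26, 12, 3, 36, 39, 24), (5, 26, 12, 3, 36, 40, 33)}
Apply σ_{C ≥ 40}; surviving tuples: {(22, 8, 35, 3, 29, 40, 33), (22, 8, 35, 3, 36, 40, 33), (24, 17, 10, 3, 29, 40, 33), (24, 17, 10, 3, 36, 40, 33), (5, 26, 12, 3, 29, 40, 33), (5, 26, 12, 3, 36, 40, 33)}
Apply σ_{D < 32}; surviving tuples: {(22, 8, 35, 3, 29, 40, 33), (24, 17, 10, 3, 29, 40, 33), (5, 26, 12, 3, 29, 40, 33)}
π[A, B, F]: project onto (A, B, F) → {(22, 33, 3), (24, 33, 3), (5, 33, 3)}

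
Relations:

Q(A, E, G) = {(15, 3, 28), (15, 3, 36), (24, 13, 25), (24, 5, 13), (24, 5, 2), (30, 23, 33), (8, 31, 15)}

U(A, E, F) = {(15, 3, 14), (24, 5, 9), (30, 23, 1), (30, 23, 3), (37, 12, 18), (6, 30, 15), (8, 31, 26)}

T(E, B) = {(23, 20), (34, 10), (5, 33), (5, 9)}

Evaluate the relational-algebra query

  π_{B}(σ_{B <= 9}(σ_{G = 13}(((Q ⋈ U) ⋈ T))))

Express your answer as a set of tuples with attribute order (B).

Natural join on A, E: {(15, 3, 28, 14), (15, 3, 36, 14), (24, 5, 13, 9), (24, 5, 2, 9), (30, 23, 33, 1), (30, 23, 33, 3), (8, 31, 15, 26)}
Natural join on E: {(24, 5, 13, 9, 33), (24, 5, 13, 9, 9), (24, 5, 2, 9, 33), (24, 5, 2, 9, 9), (30, 23, 33, 1, 20), (30, 23, 33, 3, 20)}
Selection G = 13: {(24, 5, 13, 9, 33), (24, 5, 13, 9, 9)}
Selection B <= 9: {(24, 5, 13, 9, 9)}
π[B]: project onto (B) → {9}

{9}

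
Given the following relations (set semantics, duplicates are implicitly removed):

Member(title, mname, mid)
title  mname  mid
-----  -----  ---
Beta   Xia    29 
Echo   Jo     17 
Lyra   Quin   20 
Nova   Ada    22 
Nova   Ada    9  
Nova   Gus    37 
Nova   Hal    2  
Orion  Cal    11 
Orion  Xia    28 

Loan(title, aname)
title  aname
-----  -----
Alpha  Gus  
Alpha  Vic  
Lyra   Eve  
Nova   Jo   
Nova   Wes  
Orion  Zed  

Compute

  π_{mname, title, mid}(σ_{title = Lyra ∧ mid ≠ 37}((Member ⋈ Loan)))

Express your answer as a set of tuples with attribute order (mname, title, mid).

{(Quin, Lyra, 20)}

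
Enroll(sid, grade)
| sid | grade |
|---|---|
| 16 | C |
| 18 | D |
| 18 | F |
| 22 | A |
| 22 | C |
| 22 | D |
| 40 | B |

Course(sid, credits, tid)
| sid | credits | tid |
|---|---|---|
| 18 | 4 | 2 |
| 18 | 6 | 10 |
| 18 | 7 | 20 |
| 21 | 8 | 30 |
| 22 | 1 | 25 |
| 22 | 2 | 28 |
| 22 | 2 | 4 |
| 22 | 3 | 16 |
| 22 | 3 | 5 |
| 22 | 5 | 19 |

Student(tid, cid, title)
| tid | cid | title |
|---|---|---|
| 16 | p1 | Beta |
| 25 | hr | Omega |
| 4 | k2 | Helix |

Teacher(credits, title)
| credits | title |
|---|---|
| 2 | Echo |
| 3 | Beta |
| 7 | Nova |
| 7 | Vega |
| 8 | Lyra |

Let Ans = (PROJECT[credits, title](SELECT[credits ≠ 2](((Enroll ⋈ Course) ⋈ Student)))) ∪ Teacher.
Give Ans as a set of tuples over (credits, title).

Joining Enroll and Course on sid yields {(18, D, 4, 2), (18, D, 6, 10), (18, D, 7, 20), (18, F, 4, 2), (18, F, 6, 10), (18, F, 7, 20), (22, A, 1, 25), (22, A, 2, 28), (22, A, 2, 4), (22, A, 3, 16), (22, A, 3, 5), (22, A, 5, 19), (22, C, 1, 25), (22, C, 2, 28), (22, C, 2, 4), (22, C, 3, 16), (22, C, 3, 5), (22, C, 5, 19), (22, D, 1, 25), (22, D, 2, 28), (22, D, 2, 4), (22, D, 3, 16), (22, D, 3, 5), (22, D, 5, 19)}.
Joining (Enroll ⋈ Course) and Student on tid yields {(22, A, 1, 25, hr, Omega), (22, A, 2, 4, k2, Helix), (22, A, 3, 16, p1, Beta), (22, C, 1, 25, hr, Omega), (22, C, 2, 4, k2, Helix), (22, C, 3, 16, p1, Beta), (22, D, 1, 25, hr, Omega), (22, D, 2, 4, k2, Helix), (22, D, 3, 16, p1, Beta)}.
Apply σ_{credits ≠ 2}; surviving tuples: {(22, A, 1, 25, hr, Omega), (22, A, 3, 16, p1, Beta), (22, C, 1, 25, hr, Omega), (22, C, 3, 16, p1, Beta), (22, D, 1, 25, hr, Omega), (22, D, 3, 16, p1, Beta)}
Projecting to credits, title (4 duplicate(s) eliminated): {(1, Omega), (3, Beta)}
Set union of the two operands is {(1, Omega), (2, Echo), (3, Beta), (7, Nova), (7, Vega), (8, Lyra)}.

{(1, Omega), (2, Echo), (3, Beta), (7, Nova), (7, Vega), (8, Lyra)}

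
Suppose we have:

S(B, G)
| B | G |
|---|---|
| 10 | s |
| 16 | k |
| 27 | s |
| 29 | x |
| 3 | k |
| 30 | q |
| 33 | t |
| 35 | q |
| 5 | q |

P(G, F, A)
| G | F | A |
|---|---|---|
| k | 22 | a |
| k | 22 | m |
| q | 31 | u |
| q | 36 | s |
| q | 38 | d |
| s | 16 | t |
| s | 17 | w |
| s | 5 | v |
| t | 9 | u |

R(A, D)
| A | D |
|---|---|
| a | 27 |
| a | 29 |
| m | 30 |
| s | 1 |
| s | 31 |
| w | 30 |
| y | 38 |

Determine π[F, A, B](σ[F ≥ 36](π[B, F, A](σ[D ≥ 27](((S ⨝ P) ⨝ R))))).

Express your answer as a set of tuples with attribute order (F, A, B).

Joining S and P on G yields {(10, s, 16, t), (10, s, 17, w), (10, s, 5, v), (16, k, 22, a), (16, k, 22, m), (27, s, 16, t), (27, s, 17, w), (27, s, 5, v), (3, k, 22, a), (3, k, 22, m), (30, q, 31, u), (30, q, 36, s), (30, q, 38, d), (33, t, 9, u), (35, q, 31, u), (35, q, 36, s), (35, q, 38, d), (5, q, 31, u), (5, q, 36, s), (5, q, 38, d)}.
Joining (S ⨝ P) and R on A yields {(10, s, 17, w, 30), (16, k, 22, a, 27), (16, k, 22, a, 29), (16, k, 22, m, 30), (27, s, 17, w, 30), (3, k, 22, a, 27), (3, k, 22, a, 29), (3, k, 22, m, 30), (30, q, 36, s, 1), (30, q, 36, s, 31), (35, q, 36, s, 1), (35, q, 36, s, 31), (5, q, 36, s, 1), (5, q, 36, s, 31)}.
σ[D ≥ 27]: keep tuples satisfying D ≥ 27 → {(10, s, 17, w, 30), (16, k, 22, a, 27), (16, k, 22, a, 29), (16, k, 22, m, 30), (27, s, 17, w, 30), (3, k, 22, a, 27), (3, k, 22, a, 29), (3, k, 22, m, 30), (30, q, 36, s, 31), (35, q, 36, s, 31), (5, q, 36, s, 31)}
π[B, F, A]: project onto (B, F, A) (2 duplicate(s) eliminated) → {(10, 17, w), (16, 22, a), (16, 22, m), (27, 17, w), (3, 22, a), (3, 22, m), (30, 36, s), (35, 36, s), (5, 36, s)}
σ[F ≥ 36]: keep tuples satisfying F ≥ 36 → {(30, 36, s), (35, 36, s), (5, 36, s)}
π[F, A, B]: project onto (F, A, B) → {(36, s, 30), (36, s, 35), (36, s, 5)}

{(36, s, 30), (36, s, 35), (36, s, 5)}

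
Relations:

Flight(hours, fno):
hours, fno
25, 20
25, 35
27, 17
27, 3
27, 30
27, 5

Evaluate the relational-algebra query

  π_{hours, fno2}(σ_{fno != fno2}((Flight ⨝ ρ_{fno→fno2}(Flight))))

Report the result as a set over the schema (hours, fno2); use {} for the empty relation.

ρ[fno→fno2]: schema becomes (hours, fno2); tuples unchanged.
Joining Flight and ρ_{fno→fno2}(Flight) on hours yields {(25, 20, 20), (25, 20, 35), (25, 35, 20), (25, 35, 35), (27, 17, 17), (27, 17, 3), (27, 17, 30), (27, 17, 5), (27, 3, 17), (27, 3, 3), (27, 3, 30), (27, 3, 5), (27, 30, 17), (27, 30, 3), (27, 30, 30), (27, 30, 5), (27, 5, 17), (27, 5, 3), (27, 5, 30), (27, 5, 5)}.
Apply σ_{fno != fno2}; surviving tuples: {(25, 20, 35), (25, 35, 20), (27, 17, 3), (27, 17, 30), (27, 17, 5), (27, 3, 17), (27, 3, 30), (27, 3, 5), (27, 30, 17), (27, 30, 3), (27, 30, 5), (27, 5, 17), (27, 5, 3), (27, 5, 30)}
π[hours, fno2]: project onto (hours, fno2) (8 duplicate(s) eliminated) → {(25, 20), (25, 35), (27, 17), (27, 3), (27, 30), (27, 5)}

{(25, 20), (25, 35), (27, 17), (27, 3), (27, 30), (27, 5)}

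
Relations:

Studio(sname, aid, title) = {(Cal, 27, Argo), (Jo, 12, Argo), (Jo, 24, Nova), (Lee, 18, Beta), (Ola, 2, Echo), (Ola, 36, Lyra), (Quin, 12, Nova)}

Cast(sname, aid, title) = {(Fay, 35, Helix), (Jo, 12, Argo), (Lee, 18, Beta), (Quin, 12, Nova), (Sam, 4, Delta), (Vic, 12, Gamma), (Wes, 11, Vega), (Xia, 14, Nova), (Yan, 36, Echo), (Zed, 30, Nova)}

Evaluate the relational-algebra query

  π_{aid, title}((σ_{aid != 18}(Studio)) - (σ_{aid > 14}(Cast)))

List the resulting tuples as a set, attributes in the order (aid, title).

{(12, Argo), (12, Nova), (2, Echo), (24, Nova), (27, Argo), (36, Lyra)}

Filtering on aid != 18 leaves {(Cal, 27, Argo), (Jo, 12, Argo), (Jo, 24, Nova), (Ola, 2, Echo), (Ola, 36, Lyra), (Quin, 12, Nova)}.
Filtering on aid > 14 leaves {(Fay, 35, Helix), (Lee, 18, Beta), (Yan, 36, Echo), (Zed, 30, Nova)}.
Set difference of the two operands is {(Cal, 27, Argo), (Jo, 12, Argo), (Jo, 24, Nova), (Ola, 2, Echo), (Ola, 36, Lyra), (Quin, 12, Nova)}.
Projecting to aid, title: {(12, Argo), (12, Nova), (2, Echo), (24, Nova), (27, Argo), (36, Lyra)}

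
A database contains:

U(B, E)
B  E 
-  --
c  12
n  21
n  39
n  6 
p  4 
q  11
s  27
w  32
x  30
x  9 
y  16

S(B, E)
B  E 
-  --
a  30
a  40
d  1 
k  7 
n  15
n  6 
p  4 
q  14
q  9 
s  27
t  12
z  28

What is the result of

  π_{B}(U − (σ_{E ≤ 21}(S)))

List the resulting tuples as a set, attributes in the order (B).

Selection E ≤ 21: {(d, 1), (k, 7), (n, 15), (n, 6), (p, 4), (q, 14), (q, 9), (t, 12)}
Set difference of the two operands is {(c, 12), (n, 21), (n, 39), (q, 11), (s, 27), (w, 32), (x, 30), (x, 9), (y, 16)}.
π_{B} gives {c, n, q, s, w, x, y} (2 duplicate(s) eliminated).

{c, n, q, s, w, x, y}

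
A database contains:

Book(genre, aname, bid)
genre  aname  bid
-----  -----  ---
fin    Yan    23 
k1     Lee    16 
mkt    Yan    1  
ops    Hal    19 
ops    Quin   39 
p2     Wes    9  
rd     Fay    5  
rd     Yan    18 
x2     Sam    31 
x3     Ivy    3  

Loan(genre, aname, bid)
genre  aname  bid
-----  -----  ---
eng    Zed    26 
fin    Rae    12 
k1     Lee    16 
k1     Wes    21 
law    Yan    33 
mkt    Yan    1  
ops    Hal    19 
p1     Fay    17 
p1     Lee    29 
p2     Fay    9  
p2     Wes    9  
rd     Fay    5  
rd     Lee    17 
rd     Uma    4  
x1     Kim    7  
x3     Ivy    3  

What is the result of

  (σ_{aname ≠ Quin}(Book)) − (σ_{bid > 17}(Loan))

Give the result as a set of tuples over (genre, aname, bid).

{(fin, Yan, 23), (k1, Lee, 16), (mkt, Yan, 1), (p2, Wes, 9), (rd, Fay, 5), (rd, Yan, 18), (x2, Sam, 31), (x3, Ivy, 3)}

σ[aname ≠ Quin]: keep tuples satisfying aname ≠ Quin → {(fin, Yan, 23), (k1, Lee, 16), (mkt, Yan, 1), (ops, Hal, 19), (p2, Wes, 9), (rd, Fay, 5), (rd, Yan, 18), (x2, Sam, 31), (x3, Ivy, 3)}
σ[bid > 17]: keep tuples satisfying bid > 17 → {(eng, Zed, 26), (k1, Wes, 21), (law, Yan, 33), (ops, Hal, 19), (p1, Lee, 29)}
Taking the difference: {(fin, Yan, 23), (k1, Lee, 16), (mkt, Yan, 1), (p2, Wes, 9), (rd, Fay, 5), (rd, Yan, 18), (x2, Sam, 31), (x3, Ivy, 3)}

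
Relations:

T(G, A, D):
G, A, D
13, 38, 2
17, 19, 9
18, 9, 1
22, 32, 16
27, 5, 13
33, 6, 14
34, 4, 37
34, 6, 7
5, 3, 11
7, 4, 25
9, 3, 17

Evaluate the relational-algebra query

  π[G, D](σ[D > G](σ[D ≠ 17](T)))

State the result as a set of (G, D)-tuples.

Selection D ≠ 17: {(13, 38, 2), (17, 19, 9), (18, 9, 1), (22, 32, 16), (27, 5, 13), (33, 6, 14), (34, 4, 37), (34, 6, 7), (5, 3, 11), (7, 4, 25)}
Selection D > G: {(34, 4, 37), (5, 3, 11), (7, 4, 25)}
π[G, D]: project onto (G, D) → {(34, 37), (5, 11), (7, 25)}

{(34, 37), (5, 11), (7, 25)}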